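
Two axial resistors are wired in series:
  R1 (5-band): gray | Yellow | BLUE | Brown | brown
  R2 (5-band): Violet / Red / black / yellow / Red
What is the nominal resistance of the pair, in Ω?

R1: grey, yellow, blue → 846; brown ×10 → 8460 Ω.
R2: violet, red, black → 720; yellow ×10^4 → 7200000 Ω.
Series: 8460 + 7200000 = 7208460 Ω.

7208460 Ω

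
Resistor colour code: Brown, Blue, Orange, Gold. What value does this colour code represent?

Brown → 1 (first significant figure)
Blue → 6 (second significant figure)
Orange → ×10^3 multiplier
16 × 1000 = 16000 Ω

16000 Ω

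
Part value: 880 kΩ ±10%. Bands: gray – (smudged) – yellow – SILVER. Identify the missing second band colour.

grey

880000 Ω = 88 × 10^4.
The second band gives digit 8 of the significand, and 8 is grey.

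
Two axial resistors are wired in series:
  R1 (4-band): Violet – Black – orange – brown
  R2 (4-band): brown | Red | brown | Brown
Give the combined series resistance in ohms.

70120 Ω

R1: violet, black → 70; orange ×10^3 → 70000 Ω.
R2: brown, red → 12; brown ×10 → 120 Ω.
Series: 70000 + 120 = 70120 Ω.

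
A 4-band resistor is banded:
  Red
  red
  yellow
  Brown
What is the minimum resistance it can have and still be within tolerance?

Red → 2 (first significant figure)
Red → 2 (second significant figure)
Yellow → ×10^4 multiplier
Brown → ±1% tolerance
22 × 10000 = 220000 Ω
Minimum = 220000 × (1 − 1/100) = 217800 Ω.

217800 Ω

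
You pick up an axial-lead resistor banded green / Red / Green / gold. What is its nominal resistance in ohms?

Green → 5 (first significant figure)
Red → 2 (second significant figure)
Green → ×10^5 multiplier
52 × 100000 = 5200000 Ω

5200000 Ω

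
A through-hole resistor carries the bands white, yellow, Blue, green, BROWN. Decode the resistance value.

94600000 Ω

White → 9 (first significant figure)
Yellow → 4 (second significant figure)
Blue → 6 (third significant figure)
Green → ×10^5 multiplier
946 × 100000 = 94600000 Ω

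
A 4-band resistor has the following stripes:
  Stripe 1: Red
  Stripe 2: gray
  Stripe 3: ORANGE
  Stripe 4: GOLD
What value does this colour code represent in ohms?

28000 Ω

Red → 2 (first significant figure)
Grey → 8 (second significant figure)
Orange → ×10^3 multiplier
28 × 1000 = 28000 Ω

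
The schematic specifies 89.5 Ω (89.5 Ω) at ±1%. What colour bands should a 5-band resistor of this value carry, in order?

89.5 Ω = 895 × 10^-1.
8 → grey
9 → white
5 → green
Multiplier 10^-1 → gold.
±1% tolerance → brown.

grey, white, green, gold, brown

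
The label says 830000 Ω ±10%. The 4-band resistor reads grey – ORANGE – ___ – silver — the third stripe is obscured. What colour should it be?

yellow

830000 Ω = 83 × 10^4.
The third band is the multiplier, 10^4, which is yellow.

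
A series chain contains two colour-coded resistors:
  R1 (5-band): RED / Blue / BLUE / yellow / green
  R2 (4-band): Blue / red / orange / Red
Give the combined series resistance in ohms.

2722000 Ω

R1: red, blue, blue → 266; yellow ×10^4 → 2660000 Ω.
R2: blue, red → 62; orange ×10^3 → 62000 Ω.
Series: 2660000 + 62000 = 2722000 Ω.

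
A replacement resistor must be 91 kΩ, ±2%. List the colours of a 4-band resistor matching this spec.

91000 Ω = 91 × 10^3.
9 → white
1 → brown
Multiplier 10^3 → orange.
±2% tolerance → red.

white, brown, orange, red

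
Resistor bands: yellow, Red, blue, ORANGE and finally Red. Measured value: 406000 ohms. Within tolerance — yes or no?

no

Yellow → 4 (first significant figure)
Red → 2 (second significant figure)
Blue → 6 (third significant figure)
Orange → ×10^3 multiplier
Red → ±2% tolerance
426 × 1000 = 426000 Ω
Allowed range: 417480 Ω to 434520 Ω.
406000 ohms lies outside that range.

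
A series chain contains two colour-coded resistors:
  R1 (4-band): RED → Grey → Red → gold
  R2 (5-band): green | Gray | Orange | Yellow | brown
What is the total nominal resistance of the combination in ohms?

R1: red, grey → 28; red ×10^2 → 2800 Ω.
R2: green, grey, orange → 583; yellow ×10^4 → 5830000 Ω.
Series: 2800 + 5830000 = 5832800 Ω.

5832800 Ω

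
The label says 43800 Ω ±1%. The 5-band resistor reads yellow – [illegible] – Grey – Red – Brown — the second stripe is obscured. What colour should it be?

43800 Ω = 438 × 10^2.
The second band gives digit 3 of the significand, and 3 is orange.

orange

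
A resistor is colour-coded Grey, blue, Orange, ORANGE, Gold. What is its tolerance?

The last band, gold, is the tolerance band.
Gold corresponds to ±5%.

±5%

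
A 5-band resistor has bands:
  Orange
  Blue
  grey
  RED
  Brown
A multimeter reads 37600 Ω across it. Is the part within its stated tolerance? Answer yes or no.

Orange → 3 (first significant figure)
Blue → 6 (second significant figure)
Grey → 8 (third significant figure)
Red → ×10^2 multiplier
Brown → ±1% tolerance
368 × 100 = 36800 Ω
Allowed range: 36432 Ω to 37168 Ω.
37600 Ω lies outside that range.

no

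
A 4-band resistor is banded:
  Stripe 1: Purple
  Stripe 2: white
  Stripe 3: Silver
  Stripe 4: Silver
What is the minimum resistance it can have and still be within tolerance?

0.711 Ω

Violet → 7 (first significant figure)
White → 9 (second significant figure)
Silver → ×0.01 multiplier
Silver → ±10% tolerance
79 × 0.01 = 0.79 Ω
Minimum = 0.79 × (1 − 10/100) = 0.711 Ω.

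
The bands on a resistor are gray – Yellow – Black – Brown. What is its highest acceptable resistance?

Grey → 8 (first significant figure)
Yellow → 4 (second significant figure)
Black → ×1 multiplier
Brown → ±1% tolerance
84 × 1 = 84 Ω
Highest = 84 × (1 + 1/100) = 84.84 Ω.

84.84 Ω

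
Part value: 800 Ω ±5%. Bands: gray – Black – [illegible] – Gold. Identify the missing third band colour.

800 Ω = 80 × 10^1.
The third band is the multiplier, 10^1, which is brown.

brown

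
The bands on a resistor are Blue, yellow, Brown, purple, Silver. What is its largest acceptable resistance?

Blue → 6 (first significant figure)
Yellow → 4 (second significant figure)
Brown → 1 (third significant figure)
Violet → ×10^7 multiplier
Silver → ±10% tolerance
641 × 10000000 = 6410000000 Ω
Largest = 6410000000 × (1 + 10/100) = 7051000000 Ω.

7051000000 Ω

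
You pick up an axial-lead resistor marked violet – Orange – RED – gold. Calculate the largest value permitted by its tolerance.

Violet → 7 (first significant figure)
Orange → 3 (second significant figure)
Red → ×10^2 multiplier
Gold → ±5% tolerance
73 × 100 = 7300 Ω
Largest = 7300 × (1 + 5/100) = 7665 Ω.

7665 Ω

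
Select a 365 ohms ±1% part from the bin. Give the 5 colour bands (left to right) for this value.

orange, blue, green, black, brown

365 Ω = 365 × 10^0.
3 → orange
6 → blue
5 → green
Multiplier 10^0 → black.
±1% tolerance → brown.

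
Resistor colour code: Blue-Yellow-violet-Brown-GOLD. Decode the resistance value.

6470 Ω

Blue → 6 (first significant figure)
Yellow → 4 (second significant figure)
Violet → 7 (third significant figure)
Brown → ×10 multiplier
647 × 10 = 6470 Ω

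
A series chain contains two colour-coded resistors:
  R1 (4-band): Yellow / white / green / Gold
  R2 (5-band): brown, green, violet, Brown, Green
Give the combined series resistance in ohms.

4901570 Ω

R1: yellow, white → 49; green ×10^5 → 4900000 Ω.
R2: brown, green, violet → 157; brown ×10 → 1570 Ω.
Series: 4900000 + 1570 = 4901570 Ω.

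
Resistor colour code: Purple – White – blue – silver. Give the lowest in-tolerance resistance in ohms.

Violet → 7 (first significant figure)
White → 9 (second significant figure)
Blue → ×10^6 multiplier
Silver → ±10% tolerance
79 × 1000000 = 79000000 Ω
Lowest = 79000000 × (1 − 10/100) = 71100000 Ω.

71100000 Ω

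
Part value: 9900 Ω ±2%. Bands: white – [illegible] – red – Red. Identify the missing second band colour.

9900 Ω = 99 × 10^2.
The second band gives digit 9 of the significand, and 9 is white.

white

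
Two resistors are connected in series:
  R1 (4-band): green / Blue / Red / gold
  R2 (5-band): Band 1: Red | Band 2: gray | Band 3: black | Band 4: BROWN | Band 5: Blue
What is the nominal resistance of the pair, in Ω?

R1: green, blue → 56; red ×10^2 → 5600 Ω.
R2: red, grey, black → 280; brown ×10 → 2800 Ω.
Series: 5600 + 2800 = 8400 Ω.

8400 Ω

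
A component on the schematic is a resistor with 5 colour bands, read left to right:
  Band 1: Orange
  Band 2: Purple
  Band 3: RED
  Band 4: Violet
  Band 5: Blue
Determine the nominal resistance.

3720000000 Ω

Orange → 3 (first significant figure)
Violet → 7 (second significant figure)
Red → 2 (third significant figure)
Violet → ×10^7 multiplier
372 × 10000000 = 3720000000 Ω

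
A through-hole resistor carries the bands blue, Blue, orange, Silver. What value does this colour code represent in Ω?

66000 Ω

Blue → 6 (first significant figure)
Blue → 6 (second significant figure)
Orange → ×10^3 multiplier
66 × 1000 = 66000 Ω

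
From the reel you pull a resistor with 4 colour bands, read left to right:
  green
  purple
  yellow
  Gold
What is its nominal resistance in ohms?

570000 Ω

Green → 5 (first significant figure)
Violet → 7 (second significant figure)
Yellow → ×10^4 multiplier
57 × 10000 = 570000 Ω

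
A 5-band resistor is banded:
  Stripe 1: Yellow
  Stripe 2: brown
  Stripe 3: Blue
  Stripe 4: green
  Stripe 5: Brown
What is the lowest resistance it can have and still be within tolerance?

Yellow → 4 (first significant figure)
Brown → 1 (second significant figure)
Blue → 6 (third significant figure)
Green → ×10^5 multiplier
Brown → ±1% tolerance
416 × 100000 = 41600000 Ω
Lowest = 41600000 × (1 − 1/100) = 41184000 Ω.

41184000 Ω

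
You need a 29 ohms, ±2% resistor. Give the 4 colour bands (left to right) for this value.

29 Ω = 29 × 10^0.
2 → red
9 → white
Multiplier 10^0 → black.
±2% tolerance → red.

red, white, black, red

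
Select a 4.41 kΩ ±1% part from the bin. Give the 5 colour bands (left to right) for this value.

4410 Ω = 441 × 10^1.
4 → yellow
4 → yellow
1 → brown
Multiplier 10^1 → brown.
±1% tolerance → brown.

yellow, yellow, brown, brown, brown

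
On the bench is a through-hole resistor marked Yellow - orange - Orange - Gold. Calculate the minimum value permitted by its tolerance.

Yellow → 4 (first significant figure)
Orange → 3 (second significant figure)
Orange → ×10^3 multiplier
Gold → ±5% tolerance
43 × 1000 = 43000 Ω
Minimum = 43000 × (1 − 5/100) = 40850 Ω.

40850 Ω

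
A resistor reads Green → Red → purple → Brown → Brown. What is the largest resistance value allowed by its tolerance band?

5322.7 Ω

Green → 5 (first significant figure)
Red → 2 (second significant figure)
Violet → 7 (third significant figure)
Brown → ×10 multiplier
Brown → ±1% tolerance
527 × 10 = 5270 Ω
Largest = 5270 × (1 + 1/100) = 5322.7 Ω.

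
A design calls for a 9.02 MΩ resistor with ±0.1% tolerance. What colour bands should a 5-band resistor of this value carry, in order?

9020000 Ω = 902 × 10^4.
9 → white
0 → black
2 → red
Multiplier 10^4 → yellow.
±0.1% tolerance → violet.

white, black, red, yellow, violet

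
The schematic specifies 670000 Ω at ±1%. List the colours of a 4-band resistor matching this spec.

blue, violet, yellow, brown

670000 Ω = 67 × 10^4.
6 → blue
7 → violet
Multiplier 10^4 → yellow.
±1% tolerance → brown.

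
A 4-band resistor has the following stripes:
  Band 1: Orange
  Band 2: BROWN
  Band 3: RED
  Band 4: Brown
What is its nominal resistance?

3100 Ω

Orange → 3 (first significant figure)
Brown → 1 (second significant figure)
Red → ×10^2 multiplier
31 × 100 = 3100 Ω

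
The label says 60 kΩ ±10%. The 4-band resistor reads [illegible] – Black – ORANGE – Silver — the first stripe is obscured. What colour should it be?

60000 Ω = 60 × 10^3.
The first band gives digit 6 of the significand, and 6 is blue.

blue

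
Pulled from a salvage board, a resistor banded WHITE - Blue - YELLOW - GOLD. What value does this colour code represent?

White → 9 (first significant figure)
Blue → 6 (second significant figure)
Yellow → ×10^4 multiplier
96 × 10000 = 960000 Ω

960000 Ω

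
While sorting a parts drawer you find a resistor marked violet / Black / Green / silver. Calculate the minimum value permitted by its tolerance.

6300000 Ω

Violet → 7 (first significant figure)
Black → 0 (second significant figure)
Green → ×10^5 multiplier
Silver → ±10% tolerance
70 × 100000 = 7000000 Ω
Minimum = 7000000 × (1 − 10/100) = 6300000 Ω.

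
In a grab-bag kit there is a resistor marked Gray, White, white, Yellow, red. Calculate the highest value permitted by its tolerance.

9169800 Ω

Grey → 8 (first significant figure)
White → 9 (second significant figure)
White → 9 (third significant figure)
Yellow → ×10^4 multiplier
Red → ±2% tolerance
899 × 10000 = 8990000 Ω
Highest = 8990000 × (1 + 2/100) = 9169800 Ω.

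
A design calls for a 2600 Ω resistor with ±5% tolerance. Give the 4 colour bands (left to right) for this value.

red, blue, red, gold

2600 Ω = 26 × 10^2.
2 → red
6 → blue
Multiplier 10^2 → red.
±5% tolerance → gold.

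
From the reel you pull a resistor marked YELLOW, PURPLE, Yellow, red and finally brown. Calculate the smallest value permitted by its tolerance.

Yellow → 4 (first significant figure)
Violet → 7 (second significant figure)
Yellow → 4 (third significant figure)
Red → ×10^2 multiplier
Brown → ±1% tolerance
474 × 100 = 47400 Ω
Smallest = 47400 × (1 − 1/100) = 46926 Ω.

46926 Ω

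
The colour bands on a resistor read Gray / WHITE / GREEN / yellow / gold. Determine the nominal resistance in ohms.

Grey → 8 (first significant figure)
White → 9 (second significant figure)
Green → 5 (third significant figure)
Yellow → ×10^4 multiplier
895 × 10000 = 8950000 Ω

8950000 Ω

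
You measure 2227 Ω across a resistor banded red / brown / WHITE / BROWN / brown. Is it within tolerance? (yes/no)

no

Red → 2 (first significant figure)
Brown → 1 (second significant figure)
White → 9 (third significant figure)
Brown → ×10 multiplier
Brown → ±1% tolerance
219 × 10 = 2190 Ω
Allowed range: 2168.1 Ω to 2211.9 Ω.
2227 Ω lies outside that range.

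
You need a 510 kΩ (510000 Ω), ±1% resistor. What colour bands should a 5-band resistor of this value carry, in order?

green, brown, black, orange, brown

510000 Ω = 510 × 10^3.
5 → green
1 → brown
0 → black
Multiplier 10^3 → orange.
±1% tolerance → brown.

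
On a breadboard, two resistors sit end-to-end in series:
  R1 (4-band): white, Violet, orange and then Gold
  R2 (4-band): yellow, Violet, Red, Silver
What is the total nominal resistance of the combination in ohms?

101700 Ω

R1: white, violet → 97; orange ×10^3 → 97000 Ω.
R2: yellow, violet → 47; red ×10^2 → 4700 Ω.
Series: 97000 + 4700 = 101700 Ω.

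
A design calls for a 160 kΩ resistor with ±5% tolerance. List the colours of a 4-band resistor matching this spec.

brown, blue, yellow, gold

160000 Ω = 16 × 10^4.
1 → brown
6 → blue
Multiplier 10^4 → yellow.
±5% tolerance → gold.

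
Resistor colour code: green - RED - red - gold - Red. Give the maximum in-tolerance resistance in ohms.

53.244 Ω

Green → 5 (first significant figure)
Red → 2 (second significant figure)
Red → 2 (third significant figure)
Gold → ×0.1 multiplier
Red → ±2% tolerance
522 × 0.1 = 52.2 Ω
Maximum = 52.2 × (1 + 2/100) = 53.244 Ω.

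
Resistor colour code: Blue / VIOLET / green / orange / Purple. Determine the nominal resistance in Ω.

675000 Ω

Blue → 6 (first significant figure)
Violet → 7 (second significant figure)
Green → 5 (third significant figure)
Orange → ×10^3 multiplier
675 × 1000 = 675000 Ω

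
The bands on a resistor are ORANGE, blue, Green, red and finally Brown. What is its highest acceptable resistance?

36865 Ω

Orange → 3 (first significant figure)
Blue → 6 (second significant figure)
Green → 5 (third significant figure)
Red → ×10^2 multiplier
Brown → ±1% tolerance
365 × 100 = 36500 Ω
Highest = 36500 × (1 + 1/100) = 36865 Ω.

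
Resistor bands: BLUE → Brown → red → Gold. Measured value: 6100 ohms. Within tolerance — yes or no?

Blue → 6 (first significant figure)
Brown → 1 (second significant figure)
Red → ×10^2 multiplier
Gold → ±5% tolerance
61 × 100 = 6100 Ω
Allowed range: 5795 Ω to 6405 Ω.
6100 ohms lies inside that range.

yes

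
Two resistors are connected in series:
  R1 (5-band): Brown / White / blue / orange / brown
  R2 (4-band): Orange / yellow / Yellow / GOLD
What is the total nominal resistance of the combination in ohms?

R1: brown, white, blue → 196; orange ×10^3 → 196000 Ω.
R2: orange, yellow → 34; yellow ×10^4 → 340000 Ω.
Series: 196000 + 340000 = 536000 Ω.

536000 Ω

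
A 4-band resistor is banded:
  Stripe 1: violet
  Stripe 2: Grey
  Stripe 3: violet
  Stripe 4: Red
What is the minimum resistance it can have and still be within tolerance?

764400000 Ω

Violet → 7 (first significant figure)
Grey → 8 (second significant figure)
Violet → ×10^7 multiplier
Red → ±2% tolerance
78 × 10000000 = 780000000 Ω
Minimum = 780000000 × (1 − 2/100) = 764400000 Ω.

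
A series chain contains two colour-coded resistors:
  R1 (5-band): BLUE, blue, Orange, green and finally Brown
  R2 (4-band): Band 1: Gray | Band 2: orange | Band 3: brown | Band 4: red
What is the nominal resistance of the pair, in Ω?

R1: blue, blue, orange → 663; green ×10^5 → 66300000 Ω.
R2: grey, orange → 83; brown ×10 → 830 Ω.
Series: 66300000 + 830 = 66300830 Ω.

66300830 Ω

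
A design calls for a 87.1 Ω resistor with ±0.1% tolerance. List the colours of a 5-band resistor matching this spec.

grey, violet, brown, gold, violet

87.1 Ω = 871 × 10^-1.
8 → grey
7 → violet
1 → brown
Multiplier 10^-1 → gold.
±0.1% tolerance → violet.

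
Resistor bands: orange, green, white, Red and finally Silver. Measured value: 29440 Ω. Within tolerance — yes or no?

Orange → 3 (first significant figure)
Green → 5 (second significant figure)
White → 9 (third significant figure)
Red → ×10^2 multiplier
Silver → ±10% tolerance
359 × 100 = 35900 Ω
Allowed range: 32310 Ω to 39490 Ω.
29440 Ω lies outside that range.

no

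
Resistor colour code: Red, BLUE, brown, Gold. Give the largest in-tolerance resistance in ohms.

Red → 2 (first significant figure)
Blue → 6 (second significant figure)
Brown → ×10 multiplier
Gold → ±5% tolerance
26 × 10 = 260 Ω
Largest = 260 × (1 + 5/100) = 273 Ω.

273 Ω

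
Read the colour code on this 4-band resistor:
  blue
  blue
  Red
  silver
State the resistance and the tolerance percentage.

6600 Ω ±10%

Blue → 6 (first significant figure)
Blue → 6 (second significant figure)
Red → ×10^2 multiplier
Silver → ±10% tolerance
66 × 100 = 6600 Ω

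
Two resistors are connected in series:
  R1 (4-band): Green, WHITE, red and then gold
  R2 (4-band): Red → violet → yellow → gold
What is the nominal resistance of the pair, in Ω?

275900 Ω

R1: green, white → 59; red ×10^2 → 5900 Ω.
R2: red, violet → 27; yellow ×10^4 → 270000 Ω.
Series: 5900 + 270000 = 275900 Ω.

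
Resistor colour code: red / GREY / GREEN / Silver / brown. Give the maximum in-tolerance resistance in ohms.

Red → 2 (first significant figure)
Grey → 8 (second significant figure)
Green → 5 (third significant figure)
Silver → ×0.01 multiplier
Brown → ±1% tolerance
285 × 0.01 = 2.85 Ω
Maximum = 2.85 × (1 + 1/100) = 2.8785 Ω.

2.8785 Ω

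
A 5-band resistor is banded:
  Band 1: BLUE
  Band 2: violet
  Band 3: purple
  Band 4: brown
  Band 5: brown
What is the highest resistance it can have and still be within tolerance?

Blue → 6 (first significant figure)
Violet → 7 (second significant figure)
Violet → 7 (third significant figure)
Brown → ×10 multiplier
Brown → ±1% tolerance
677 × 10 = 6770 Ω
Highest = 6770 × (1 + 1/100) = 6837.7 Ω.

6837.7 Ω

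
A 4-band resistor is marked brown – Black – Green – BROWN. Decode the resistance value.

1000000 Ω

Brown → 1 (first significant figure)
Black → 0 (second significant figure)
Green → ×10^5 multiplier
10 × 100000 = 1000000 Ω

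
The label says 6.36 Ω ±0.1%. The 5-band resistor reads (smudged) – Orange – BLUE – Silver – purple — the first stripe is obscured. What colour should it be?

6.36 Ω = 636 × 10^-2.
The first band gives digit 6 of the significand, and 6 is blue.

blue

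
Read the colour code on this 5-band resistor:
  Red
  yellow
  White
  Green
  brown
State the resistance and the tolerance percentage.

24900000 Ω ±1%

Red → 2 (first significant figure)
Yellow → 4 (second significant figure)
White → 9 (third significant figure)
Green → ×10^5 multiplier
Brown → ±1% tolerance
249 × 100000 = 24900000 Ω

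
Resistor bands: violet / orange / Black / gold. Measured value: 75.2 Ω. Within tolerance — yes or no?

Violet → 7 (first significant figure)
Orange → 3 (second significant figure)
Black → ×1 multiplier
Gold → ±5% tolerance
73 × 1 = 73 Ω
Allowed range: 69.35 Ω to 76.65 Ω.
75.2 Ω lies inside that range.

yes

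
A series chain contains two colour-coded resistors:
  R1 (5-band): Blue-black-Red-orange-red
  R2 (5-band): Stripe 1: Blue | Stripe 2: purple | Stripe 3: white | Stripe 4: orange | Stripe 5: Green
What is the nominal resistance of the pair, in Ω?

1281000 Ω

R1: blue, black, red → 602; orange ×10^3 → 602000 Ω.
R2: blue, violet, white → 679; orange ×10^3 → 679000 Ω.
Series: 602000 + 679000 = 1281000 Ω.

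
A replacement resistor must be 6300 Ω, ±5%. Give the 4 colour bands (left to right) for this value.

blue, orange, red, gold

6300 Ω = 63 × 10^2.
6 → blue
3 → orange
Multiplier 10^2 → red.
±5% tolerance → gold.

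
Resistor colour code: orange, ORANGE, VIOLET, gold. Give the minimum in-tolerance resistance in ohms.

313500000 Ω

Orange → 3 (first significant figure)
Orange → 3 (second significant figure)
Violet → ×10^7 multiplier
Gold → ±5% tolerance
33 × 10000000 = 330000000 Ω
Minimum = 330000000 × (1 − 5/100) = 313500000 Ω.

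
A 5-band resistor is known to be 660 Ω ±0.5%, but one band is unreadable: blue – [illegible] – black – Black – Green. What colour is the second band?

660 Ω = 660 × 10^0.
The second band gives digit 6 of the significand, and 6 is blue.

blue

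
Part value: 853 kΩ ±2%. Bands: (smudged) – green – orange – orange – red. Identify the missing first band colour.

grey

853000 Ω = 853 × 10^3.
The first band gives digit 8 of the significand, and 8 is grey.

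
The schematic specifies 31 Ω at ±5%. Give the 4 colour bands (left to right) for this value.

31 Ω = 31 × 10^0.
3 → orange
1 → brown
Multiplier 10^0 → black.
±5% tolerance → gold.

orange, brown, black, gold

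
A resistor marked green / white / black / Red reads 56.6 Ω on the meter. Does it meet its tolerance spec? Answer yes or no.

no

Green → 5 (first significant figure)
White → 9 (second significant figure)
Black → ×1 multiplier
Red → ±2% tolerance
59 × 1 = 59 Ω
Allowed range: 57.82 Ω to 60.18 Ω.
56.6 Ω lies outside that range.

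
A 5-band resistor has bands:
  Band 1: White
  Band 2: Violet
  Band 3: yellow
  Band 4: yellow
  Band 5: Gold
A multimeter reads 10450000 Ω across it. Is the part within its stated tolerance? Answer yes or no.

no

White → 9 (first significant figure)
Violet → 7 (second significant figure)
Yellow → 4 (third significant figure)
Yellow → ×10^4 multiplier
Gold → ±5% tolerance
974 × 10000 = 9740000 Ω
Allowed range: 9253000 Ω to 10227000 Ω.
10450000 Ω lies outside that range.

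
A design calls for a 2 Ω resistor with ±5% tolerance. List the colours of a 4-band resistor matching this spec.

red, black, gold, gold

2 Ω = 20 × 10^-1.
2 → red
0 → black
Multiplier 10^-1 → gold.
±5% tolerance → gold.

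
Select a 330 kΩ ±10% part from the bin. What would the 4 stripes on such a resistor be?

orange, orange, yellow, silver

330000 Ω = 33 × 10^4.
3 → orange
3 → orange
Multiplier 10^4 → yellow.
±10% tolerance → silver.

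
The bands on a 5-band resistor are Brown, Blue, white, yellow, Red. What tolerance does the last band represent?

The last band, red, is the tolerance band.
Red corresponds to ±2%.

±2%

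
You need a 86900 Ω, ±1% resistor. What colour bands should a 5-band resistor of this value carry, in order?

86900 Ω = 869 × 10^2.
8 → grey
6 → blue
9 → white
Multiplier 10^2 → red.
±1% tolerance → brown.

grey, blue, white, red, brown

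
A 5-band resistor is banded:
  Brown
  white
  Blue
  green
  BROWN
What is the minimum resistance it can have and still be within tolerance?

19404000 Ω

Brown → 1 (first significant figure)
White → 9 (second significant figure)
Blue → 6 (third significant figure)
Green → ×10^5 multiplier
Brown → ±1% tolerance
196 × 100000 = 19600000 Ω
Minimum = 19600000 × (1 − 1/100) = 19404000 Ω.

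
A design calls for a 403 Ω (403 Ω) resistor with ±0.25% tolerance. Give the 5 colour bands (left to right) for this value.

403 Ω = 403 × 10^0.
4 → yellow
0 → black
3 → orange
Multiplier 10^0 → black.
±0.25% tolerance → blue.

yellow, black, orange, black, blue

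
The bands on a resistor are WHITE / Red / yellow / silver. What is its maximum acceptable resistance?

White → 9 (first significant figure)
Red → 2 (second significant figure)
Yellow → ×10^4 multiplier
Silver → ±10% tolerance
92 × 10000 = 920000 Ω
Maximum = 920000 × (1 + 10/100) = 1012000 Ω.

1012000 Ω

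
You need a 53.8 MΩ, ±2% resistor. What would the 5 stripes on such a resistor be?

53800000 Ω = 538 × 10^5.
5 → green
3 → orange
8 → grey
Multiplier 10^5 → green.
±2% tolerance → red.

green, orange, grey, green, red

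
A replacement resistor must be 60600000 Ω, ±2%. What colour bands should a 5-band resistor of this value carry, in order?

60600000 Ω = 606 × 10^5.
6 → blue
0 → black
6 → blue
Multiplier 10^5 → green.
±2% tolerance → red.

blue, black, blue, green, red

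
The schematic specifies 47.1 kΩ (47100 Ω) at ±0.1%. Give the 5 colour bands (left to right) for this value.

yellow, violet, brown, red, violet

47100 Ω = 471 × 10^2.
4 → yellow
7 → violet
1 → brown
Multiplier 10^2 → red.
±0.1% tolerance → violet.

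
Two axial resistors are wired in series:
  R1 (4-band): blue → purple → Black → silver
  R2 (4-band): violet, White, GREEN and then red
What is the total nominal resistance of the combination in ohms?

7900067 Ω

R1: blue, violet → 67; black ×1 → 67 Ω.
R2: violet, white → 79; green ×10^5 → 7900000 Ω.
Series: 67 + 7900000 = 7900067 Ω.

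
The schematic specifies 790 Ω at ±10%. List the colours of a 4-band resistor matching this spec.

violet, white, brown, silver

790 Ω = 79 × 10^1.
7 → violet
9 → white
Multiplier 10^1 → brown.
±10% tolerance → silver.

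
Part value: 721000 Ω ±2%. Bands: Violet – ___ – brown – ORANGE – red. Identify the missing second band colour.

721000 Ω = 721 × 10^3.
The second band gives digit 2 of the significand, and 2 is red.

red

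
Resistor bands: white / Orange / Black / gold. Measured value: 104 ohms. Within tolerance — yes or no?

no

White → 9 (first significant figure)
Orange → 3 (second significant figure)
Black → ×1 multiplier
Gold → ±5% tolerance
93 × 1 = 93 Ω
Allowed range: 88.35 Ω to 97.65 Ω.
104 ohms lies outside that range.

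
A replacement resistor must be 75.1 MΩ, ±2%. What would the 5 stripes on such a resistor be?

violet, green, brown, green, red

75100000 Ω = 751 × 10^5.
7 → violet
5 → green
1 → brown
Multiplier 10^5 → green.
±2% tolerance → red.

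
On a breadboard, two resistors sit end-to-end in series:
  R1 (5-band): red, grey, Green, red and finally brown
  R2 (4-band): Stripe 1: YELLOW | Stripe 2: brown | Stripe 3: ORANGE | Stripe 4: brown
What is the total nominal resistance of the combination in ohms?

69500 Ω

R1: red, grey, green → 285; red ×10^2 → 28500 Ω.
R2: yellow, brown → 41; orange ×10^3 → 41000 Ω.
Series: 28500 + 41000 = 69500 Ω.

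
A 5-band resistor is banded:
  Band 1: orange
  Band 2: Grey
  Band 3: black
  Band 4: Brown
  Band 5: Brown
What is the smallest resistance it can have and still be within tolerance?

Orange → 3 (first significant figure)
Grey → 8 (second significant figure)
Black → 0 (third significant figure)
Brown → ×10 multiplier
Brown → ±1% tolerance
380 × 10 = 3800 Ω
Smallest = 3800 × (1 − 1/100) = 3762 Ω.

3762 Ω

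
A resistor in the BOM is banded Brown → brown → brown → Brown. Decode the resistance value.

110 Ω

Brown → 1 (first significant figure)
Brown → 1 (second significant figure)
Brown → ×10 multiplier
11 × 10 = 110 Ω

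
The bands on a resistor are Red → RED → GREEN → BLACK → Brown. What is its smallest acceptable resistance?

222.75 Ω

Red → 2 (first significant figure)
Red → 2 (second significant figure)
Green → 5 (third significant figure)
Black → ×1 multiplier
Brown → ±1% tolerance
225 × 1 = 225 Ω
Smallest = 225 × (1 − 1/100) = 222.75 Ω.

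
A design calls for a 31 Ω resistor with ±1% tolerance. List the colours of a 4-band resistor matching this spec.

orange, brown, black, brown

31 Ω = 31 × 10^0.
3 → orange
1 → brown
Multiplier 10^0 → black.
±1% tolerance → brown.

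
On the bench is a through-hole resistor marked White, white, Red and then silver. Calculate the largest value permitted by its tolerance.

White → 9 (first significant figure)
White → 9 (second significant figure)
Red → ×10^2 multiplier
Silver → ±10% tolerance
99 × 100 = 9900 Ω
Largest = 9900 × (1 + 10/100) = 10890 Ω.

10890 Ω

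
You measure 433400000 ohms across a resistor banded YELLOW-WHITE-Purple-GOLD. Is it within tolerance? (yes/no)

no

Yellow → 4 (first significant figure)
White → 9 (second significant figure)
Violet → ×10^7 multiplier
Gold → ±5% tolerance
49 × 10000000 = 490000000 Ω
Allowed range: 465500000 Ω to 514500000 Ω.
433400000 ohms lies outside that range.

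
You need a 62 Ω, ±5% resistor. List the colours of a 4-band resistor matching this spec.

62 Ω = 62 × 10^0.
6 → blue
2 → red
Multiplier 10^0 → black.
±5% tolerance → gold.

blue, red, black, gold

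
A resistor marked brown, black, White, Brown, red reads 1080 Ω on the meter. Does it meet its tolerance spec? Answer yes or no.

yes

Brown → 1 (first significant figure)
Black → 0 (second significant figure)
White → 9 (third significant figure)
Brown → ×10 multiplier
Red → ±2% tolerance
109 × 10 = 1090 Ω
Allowed range: 1068.2 Ω to 1111.8 Ω.
1080 Ω lies inside that range.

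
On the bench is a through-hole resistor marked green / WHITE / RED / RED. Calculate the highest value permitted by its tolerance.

6018 Ω

Green → 5 (first significant figure)
White → 9 (second significant figure)
Red → ×10^2 multiplier
Red → ±2% tolerance
59 × 100 = 5900 Ω
Highest = 5900 × (1 + 2/100) = 6018 Ω.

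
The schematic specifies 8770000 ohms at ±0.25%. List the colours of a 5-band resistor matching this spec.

8770000 Ω = 877 × 10^4.
8 → grey
7 → violet
7 → violet
Multiplier 10^4 → yellow.
±0.25% tolerance → blue.

grey, violet, violet, yellow, blue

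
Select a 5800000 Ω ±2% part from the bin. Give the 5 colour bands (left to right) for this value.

5800000 Ω = 580 × 10^4.
5 → green
8 → grey
0 → black
Multiplier 10^4 → yellow.
±2% tolerance → red.

green, grey, black, yellow, red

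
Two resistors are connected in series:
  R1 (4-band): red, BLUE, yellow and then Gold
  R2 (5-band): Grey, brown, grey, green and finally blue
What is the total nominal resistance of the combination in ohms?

R1: red, blue → 26; yellow ×10^4 → 260000 Ω.
R2: grey, brown, grey → 818; green ×10^5 → 81800000 Ω.
Series: 260000 + 81800000 = 82060000 Ω.

82060000 Ω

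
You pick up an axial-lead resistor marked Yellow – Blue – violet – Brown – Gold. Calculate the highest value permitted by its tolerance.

Yellow → 4 (first significant figure)
Blue → 6 (second significant figure)
Violet → 7 (third significant figure)
Brown → ×10 multiplier
Gold → ±5% tolerance
467 × 10 = 4670 Ω
Highest = 4670 × (1 + 5/100) = 4903.5 Ω.

4903.5 Ω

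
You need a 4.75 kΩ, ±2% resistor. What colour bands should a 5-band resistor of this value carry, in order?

4750 Ω = 475 × 10^1.
4 → yellow
7 → violet
5 → green
Multiplier 10^1 → brown.
±2% tolerance → red.

yellow, violet, green, brown, red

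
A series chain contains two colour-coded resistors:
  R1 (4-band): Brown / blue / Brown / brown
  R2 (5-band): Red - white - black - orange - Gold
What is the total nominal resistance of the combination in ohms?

R1: brown, blue → 16; brown ×10 → 160 Ω.
R2: red, white, black → 290; orange ×10^3 → 290000 Ω.
Series: 160 + 290000 = 290160 Ω.

290160 Ω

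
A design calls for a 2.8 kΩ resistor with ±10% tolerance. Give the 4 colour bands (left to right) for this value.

red, grey, red, silver

2800 Ω = 28 × 10^2.
2 → red
8 → grey
Multiplier 10^2 → red.
±10% tolerance → silver.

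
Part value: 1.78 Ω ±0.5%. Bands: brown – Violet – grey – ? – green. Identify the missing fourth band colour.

silver

1.78 Ω = 178 × 10^-2.
The fourth band is the multiplier, 10^-2, which is silver.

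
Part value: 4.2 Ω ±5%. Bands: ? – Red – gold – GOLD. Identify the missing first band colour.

yellow

4.2 Ω = 42 × 10^-1.
The first band gives digit 4 of the significand, and 4 is yellow.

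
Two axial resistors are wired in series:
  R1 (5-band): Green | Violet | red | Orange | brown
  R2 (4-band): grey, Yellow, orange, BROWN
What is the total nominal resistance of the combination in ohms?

656000 Ω

R1: green, violet, red → 572; orange ×10^3 → 572000 Ω.
R2: grey, yellow → 84; orange ×10^3 → 84000 Ω.
Series: 572000 + 84000 = 656000 Ω.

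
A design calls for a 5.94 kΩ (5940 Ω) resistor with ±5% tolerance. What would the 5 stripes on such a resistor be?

5940 Ω = 594 × 10^1.
5 → green
9 → white
4 → yellow
Multiplier 10^1 → brown.
±5% tolerance → gold.

green, white, yellow, brown, gold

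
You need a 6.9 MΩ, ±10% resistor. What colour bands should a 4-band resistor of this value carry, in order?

blue, white, green, silver

6900000 Ω = 69 × 10^5.
6 → blue
9 → white
Multiplier 10^5 → green.
±10% tolerance → silver.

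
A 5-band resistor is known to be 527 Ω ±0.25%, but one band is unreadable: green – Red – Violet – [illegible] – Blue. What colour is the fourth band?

black

527 Ω = 527 × 10^0.
The fourth band is the multiplier, 10^0, which is black.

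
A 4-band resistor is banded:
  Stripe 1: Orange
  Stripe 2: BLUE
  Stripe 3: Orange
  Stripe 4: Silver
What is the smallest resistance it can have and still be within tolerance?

Orange → 3 (first significant figure)
Blue → 6 (second significant figure)
Orange → ×10^3 multiplier
Silver → ±10% tolerance
36 × 1000 = 36000 Ω
Smallest = 36000 × (1 − 10/100) = 32400 Ω.

32400 Ω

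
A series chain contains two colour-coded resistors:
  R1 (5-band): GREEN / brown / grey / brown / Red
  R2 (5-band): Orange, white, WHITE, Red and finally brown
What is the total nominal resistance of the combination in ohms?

45080 Ω

R1: green, brown, grey → 518; brown ×10 → 5180 Ω.
R2: orange, white, white → 399; red ×10^2 → 39900 Ω.
Series: 5180 + 39900 = 45080 Ω.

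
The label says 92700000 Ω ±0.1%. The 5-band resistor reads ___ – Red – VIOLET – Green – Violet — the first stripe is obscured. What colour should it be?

92700000 Ω = 927 × 10^5.
The first band gives digit 9 of the significand, and 9 is white.

white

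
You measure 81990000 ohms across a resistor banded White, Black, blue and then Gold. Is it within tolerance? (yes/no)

White → 9 (first significant figure)
Black → 0 (second significant figure)
Blue → ×10^6 multiplier
Gold → ±5% tolerance
90 × 1000000 = 90000000 Ω
Allowed range: 85500000 Ω to 94500000 Ω.
81990000 ohms lies outside that range.

no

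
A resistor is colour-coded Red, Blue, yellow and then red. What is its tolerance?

The last band, red, is the tolerance band.
Red corresponds to ±2%.

±2%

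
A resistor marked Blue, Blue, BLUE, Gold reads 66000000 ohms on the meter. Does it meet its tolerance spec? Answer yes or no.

Blue → 6 (first significant figure)
Blue → 6 (second significant figure)
Blue → ×10^6 multiplier
Gold → ±5% tolerance
66 × 1000000 = 66000000 Ω
Allowed range: 62700000 Ω to 69300000 Ω.
66000000 ohms lies inside that range.

yes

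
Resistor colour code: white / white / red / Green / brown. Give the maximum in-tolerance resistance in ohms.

White → 9 (first significant figure)
White → 9 (second significant figure)
Red → 2 (third significant figure)
Green → ×10^5 multiplier
Brown → ±1% tolerance
992 × 100000 = 99200000 Ω
Maximum = 99200000 × (1 + 1/100) = 100192000 Ω.

100192000 Ω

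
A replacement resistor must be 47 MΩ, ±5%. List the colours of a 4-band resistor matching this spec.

yellow, violet, blue, gold

47000000 Ω = 47 × 10^6.
4 → yellow
7 → violet
Multiplier 10^6 → blue.
±5% tolerance → gold.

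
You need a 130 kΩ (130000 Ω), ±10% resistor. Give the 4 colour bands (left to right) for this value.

brown, orange, yellow, silver

130000 Ω = 13 × 10^4.
1 → brown
3 → orange
Multiplier 10^4 → yellow.
±10% tolerance → silver.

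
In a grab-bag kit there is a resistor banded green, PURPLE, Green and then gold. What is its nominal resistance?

5700000 Ω

Green → 5 (first significant figure)
Violet → 7 (second significant figure)
Green → ×10^5 multiplier
57 × 100000 = 5700000 Ω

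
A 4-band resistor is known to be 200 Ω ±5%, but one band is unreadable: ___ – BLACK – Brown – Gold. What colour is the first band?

200 Ω = 20 × 10^1.
The first band gives digit 2 of the significand, and 2 is red.

red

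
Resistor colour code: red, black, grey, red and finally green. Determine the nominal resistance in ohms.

20800 Ω

Red → 2 (first significant figure)
Black → 0 (second significant figure)
Grey → 8 (third significant figure)
Red → ×10^2 multiplier
208 × 100 = 20800 Ω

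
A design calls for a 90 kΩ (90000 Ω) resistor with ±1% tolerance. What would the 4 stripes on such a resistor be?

90000 Ω = 90 × 10^3.
9 → white
0 → black
Multiplier 10^3 → orange.
±1% tolerance → brown.

white, black, orange, brown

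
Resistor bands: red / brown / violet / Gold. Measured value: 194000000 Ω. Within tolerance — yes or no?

no

Red → 2 (first significant figure)
Brown → 1 (second significant figure)
Violet → ×10^7 multiplier
Gold → ±5% tolerance
21 × 10000000 = 210000000 Ω
Allowed range: 199500000 Ω to 220500000 Ω.
194000000 Ω lies outside that range.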